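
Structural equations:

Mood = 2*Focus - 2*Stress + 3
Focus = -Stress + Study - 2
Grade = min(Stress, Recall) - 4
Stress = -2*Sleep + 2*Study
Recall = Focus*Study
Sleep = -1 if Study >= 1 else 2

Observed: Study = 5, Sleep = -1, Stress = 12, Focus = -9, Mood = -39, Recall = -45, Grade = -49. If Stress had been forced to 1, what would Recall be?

10

The intervention breaks the incoming arrows to Stress: Stress = -2*Sleep + 2*Study no longer applies, and Stress = 1.
Focus = -Stress + Study - 2  [with Stress=1, Study=5]  = 2
Recall = Focus*Study  [with Focus=2, Study=5]  = 10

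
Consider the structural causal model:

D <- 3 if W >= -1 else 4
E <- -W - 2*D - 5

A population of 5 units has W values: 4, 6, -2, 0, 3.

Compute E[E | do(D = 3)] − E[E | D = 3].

Under do(D=3), D's equation is replaced by D=3 for every unit. Per-unit E: -15, -17, -9, -11, -14. Mean = -13.2.
E[E|D=3] averages over only the 4 units with D=3 (W = 4, 6, 0, 3): E = -15, -17, -11, -14, mean -14.25.
Difference = -13.2 − (-14.25) = 1.05.

1.05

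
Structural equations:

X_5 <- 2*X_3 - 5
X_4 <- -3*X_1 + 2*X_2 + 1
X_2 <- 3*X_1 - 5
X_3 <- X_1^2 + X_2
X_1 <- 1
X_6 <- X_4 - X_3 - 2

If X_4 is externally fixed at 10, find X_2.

The intervention breaks the incoming arrows to X_4: X_4 <- -3*X_1 + 2*X_2 + 1 no longer applies, and X_4 = 10.
Since X_2 is not a descendant of the intervened variable, it is unaffected.
X_2 = 3*X_1 - 5  [with X_1=1]  = -2

-2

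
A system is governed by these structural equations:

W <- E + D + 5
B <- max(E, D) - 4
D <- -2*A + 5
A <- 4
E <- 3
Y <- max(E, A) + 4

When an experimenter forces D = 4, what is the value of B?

0

do(D=4) replaces the equation D <- -2*A + 5 with the constant D = 4.
B = max(E, D) - 4  [with E=3, D=4]  = 0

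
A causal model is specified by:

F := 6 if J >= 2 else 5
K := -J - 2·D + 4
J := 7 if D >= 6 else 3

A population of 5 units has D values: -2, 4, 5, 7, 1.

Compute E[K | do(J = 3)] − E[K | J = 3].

-2

do(J=3) breaks J's dependence on D. With J=3 fixed, K across the units is 5, -7, -9, -13, -1, mean -5.
Observing J=3 restricts to units where J's equation naturally yields 3: D ∈ {-2, 4, 5, 1}. In that subpopulation K = 5, -7, -9, -1, mean -3.
Difference = -5 − (-3) = -2.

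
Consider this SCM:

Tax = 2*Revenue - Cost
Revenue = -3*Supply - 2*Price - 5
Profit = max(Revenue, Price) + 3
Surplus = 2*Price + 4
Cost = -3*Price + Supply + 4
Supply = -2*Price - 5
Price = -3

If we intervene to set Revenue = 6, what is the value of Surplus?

-2

The intervention breaks the incoming arrows to Revenue: Revenue = -3*Supply - 2*Price - 5 no longer applies, and Revenue = 6.
No directed path runs from Revenue to Surplus, so Surplus keeps its natural value.
Surplus = 2*Price + 4  [with Price=-3]  = -2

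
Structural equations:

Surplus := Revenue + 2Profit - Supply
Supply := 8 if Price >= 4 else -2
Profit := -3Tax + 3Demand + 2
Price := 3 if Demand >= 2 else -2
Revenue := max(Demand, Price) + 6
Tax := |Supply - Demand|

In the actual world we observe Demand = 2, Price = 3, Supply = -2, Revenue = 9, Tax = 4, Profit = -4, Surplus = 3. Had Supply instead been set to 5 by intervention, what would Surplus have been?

2

The intervention breaks the incoming arrows to Supply: Supply := 8 if Price >= 4 else -2 no longer applies, and Supply = 5.
Price = 3 if Demand >= 2 else -2  [with Demand=2]  = 3
Revenue = max(Demand, Price) + 6  [with Demand=2, Price=3]  = 9
Tax = |Supply - Demand|  [with Supply=5, Demand=2]  = 3
Profit = -3Tax + 3Demand + 2  [with Tax=3, Demand=2]  = -1
Surplus = Revenue + 2Profit - Supply  [with Revenue=9, Profit=-1, Supply=5]  = 2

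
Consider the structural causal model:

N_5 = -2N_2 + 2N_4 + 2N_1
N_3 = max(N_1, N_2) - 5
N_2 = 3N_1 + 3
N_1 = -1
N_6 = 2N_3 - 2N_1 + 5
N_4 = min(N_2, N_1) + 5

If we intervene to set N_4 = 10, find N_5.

18

Intervening sets N_4 = 10 and removes its equation (N_4 = min(N_2, N_1) + 5).
N_2 = 3N_1 + 3  [with N_1=-1]  = 0
N_5 = -2N_2 + 2N_4 + 2N_1  [with N_2=0, N_4=10, N_1=-1]  = 18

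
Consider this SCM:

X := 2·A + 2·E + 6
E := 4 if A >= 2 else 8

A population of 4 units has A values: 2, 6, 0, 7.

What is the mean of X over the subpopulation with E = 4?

24

Observing E=4 restricts to units where E's equation naturally yields 4: A ∈ {2, 6, 7}. In that subpopulation X = 18, 26, 28, mean 24.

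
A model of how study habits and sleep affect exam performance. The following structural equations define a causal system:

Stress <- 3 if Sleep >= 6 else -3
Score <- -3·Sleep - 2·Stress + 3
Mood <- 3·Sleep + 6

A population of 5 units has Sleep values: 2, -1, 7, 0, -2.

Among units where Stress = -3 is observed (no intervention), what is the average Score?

Observing Stress=-3 restricts to units where Stress's equation naturally yields -3: Sleep ∈ {2, -1, 0, -2}. In that subpopulation Score = 3, 12, 9, 15, mean 9.75.

9.75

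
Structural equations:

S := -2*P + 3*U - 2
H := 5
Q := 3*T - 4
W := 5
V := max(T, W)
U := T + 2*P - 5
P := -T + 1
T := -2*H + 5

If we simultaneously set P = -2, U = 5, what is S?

Under do(P = -2, U = 5), each intervened variable's structural equation is replaced by its fixed value.
S = -2*P + 3*U - 2  [with P=-2, U=5]  = 17

17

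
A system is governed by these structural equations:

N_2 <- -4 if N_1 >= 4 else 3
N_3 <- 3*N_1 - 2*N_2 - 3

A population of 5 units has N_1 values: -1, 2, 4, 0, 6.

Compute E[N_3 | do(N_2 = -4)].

The intervention sets N_2=-4 in all 5 units regardless of N_1. Recomputing N_3 per unit gives 2, 11, 17, 5, 23; average 11.6.

11.6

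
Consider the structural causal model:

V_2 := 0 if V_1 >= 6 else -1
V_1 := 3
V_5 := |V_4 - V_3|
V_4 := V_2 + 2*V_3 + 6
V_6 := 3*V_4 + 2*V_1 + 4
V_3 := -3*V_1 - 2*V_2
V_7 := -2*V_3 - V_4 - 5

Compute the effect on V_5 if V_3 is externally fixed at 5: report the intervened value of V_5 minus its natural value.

do(V_3=5) replaces the equation V_3 := -3*V_1 - 2*V_2 with the constant V_3 = 5.
V_2 = 0 if V_1 >= 6 else -1  [with V_1=3]  = -1
V_4 = V_2 + 2*V_3 + 6  [with V_2=-1, V_3=5]  = 15
V_5 = |V_4 - V_3|  [with V_4=15, V_3=5]  = 10
Without intervention: V_2 = 0 if V_1 >= 6 else -1  [with V_1=3]  = -1; V_3 = -3*V_1 - 2*V_2  [with V_1=3, V_2=-1]  = -7; V_4 = V_2 + 2*V_3 + 6  [with V_2=-1, V_3=-7]  = -9; V_5 = |V_4 - V_3|  [with V_4=-9, V_3=-7]  = 2.
Change = 10 − 2 = 8.

8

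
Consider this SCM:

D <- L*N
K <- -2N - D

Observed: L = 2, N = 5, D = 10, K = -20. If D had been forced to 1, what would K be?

-11

The intervention breaks the incoming arrows to D: D <- L*N no longer applies, and D = 1.
K = -2N - D  [with N=5, D=1]  = -11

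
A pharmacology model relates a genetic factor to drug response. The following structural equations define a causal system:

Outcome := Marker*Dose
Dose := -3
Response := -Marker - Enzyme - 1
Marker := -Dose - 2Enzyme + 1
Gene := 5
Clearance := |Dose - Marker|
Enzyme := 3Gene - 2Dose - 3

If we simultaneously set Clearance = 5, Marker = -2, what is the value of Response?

-17

Setting Clearance = 5, Marker = -2 by intervention discards those variables' equations.
Enzyme = 3Gene - 2Dose - 3  [with Gene=5, Dose=-3]  = 18
Response = -Marker - Enzyme - 1  [with Marker=-2, Enzyme=18]  = -17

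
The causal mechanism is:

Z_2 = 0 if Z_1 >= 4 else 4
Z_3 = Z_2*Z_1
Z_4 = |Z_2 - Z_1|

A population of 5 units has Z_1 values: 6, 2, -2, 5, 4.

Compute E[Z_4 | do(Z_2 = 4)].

2.2

Under do(Z_2=4), Z_2's equation is replaced by Z_2=4 for every unit. Per-unit Z_4: 2, 2, 6, 1, 0. Mean = 2.2.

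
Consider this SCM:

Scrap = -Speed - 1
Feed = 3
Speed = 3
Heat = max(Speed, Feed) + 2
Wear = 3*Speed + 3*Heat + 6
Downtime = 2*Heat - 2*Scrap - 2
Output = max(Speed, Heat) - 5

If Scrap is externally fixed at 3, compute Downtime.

2

Under do(Scrap=3), the mechanism Scrap = -Speed - 1 is discarded; Scrap is fixed at 3.
Heat = max(Speed, Feed) + 2  [with Speed=3, Feed=3]  = 5
Downtime = 2*Heat - 2*Scrap - 2  [with Heat=5, Scrap=3]  = 2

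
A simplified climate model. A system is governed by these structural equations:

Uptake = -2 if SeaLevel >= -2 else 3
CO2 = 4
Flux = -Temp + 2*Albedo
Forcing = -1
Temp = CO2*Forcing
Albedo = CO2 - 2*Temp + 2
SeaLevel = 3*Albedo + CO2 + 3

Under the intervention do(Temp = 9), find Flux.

The intervention breaks the incoming arrows to Temp: Temp = CO2*Forcing no longer applies, and Temp = 9.
Albedo = CO2 - 2*Temp + 2  [with CO2=4, Temp=9]  = -12
Flux = -Temp + 2*Albedo  [with Temp=9, Albedo=-12]  = -33

-33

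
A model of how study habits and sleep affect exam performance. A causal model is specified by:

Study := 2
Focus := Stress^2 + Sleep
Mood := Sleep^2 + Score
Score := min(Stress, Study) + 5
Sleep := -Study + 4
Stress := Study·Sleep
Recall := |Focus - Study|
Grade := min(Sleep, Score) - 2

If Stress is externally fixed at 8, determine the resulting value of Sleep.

2

Under do(Stress=8), the mechanism Stress := Study·Sleep is discarded; Stress is fixed at 8.
Since Sleep is not a descendant of the intervened variable, it is unaffected.
Sleep = -Study + 4  [with Study=2]  = 2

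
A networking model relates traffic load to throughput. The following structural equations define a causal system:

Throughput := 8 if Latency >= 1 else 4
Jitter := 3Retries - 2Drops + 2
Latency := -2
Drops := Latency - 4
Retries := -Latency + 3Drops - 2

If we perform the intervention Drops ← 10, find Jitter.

Under do(Drops=10), the mechanism Drops := Latency - 4 is discarded; Drops is fixed at 10.
Retries = -Latency + 3Drops - 2  [with Latency=-2, Drops=10]  = 30
Jitter = 3Retries - 2Drops + 2  [with Retries=30, Drops=10]  = 72

72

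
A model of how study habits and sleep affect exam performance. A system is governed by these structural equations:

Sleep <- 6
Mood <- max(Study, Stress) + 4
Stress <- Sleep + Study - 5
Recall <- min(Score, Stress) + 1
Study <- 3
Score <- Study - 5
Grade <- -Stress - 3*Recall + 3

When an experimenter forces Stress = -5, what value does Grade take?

20

The intervention breaks the incoming arrows to Stress: Stress <- Sleep + Study - 5 no longer applies, and Stress = -5.
Score = Study - 5  [with Study=3]  = -2
Recall = min(Score, Stress) + 1  [with Score=-2, Stress=-5]  = -4
Grade = -Stress - 3*Recall + 3  [with Stress=-5, Recall=-4]  = 20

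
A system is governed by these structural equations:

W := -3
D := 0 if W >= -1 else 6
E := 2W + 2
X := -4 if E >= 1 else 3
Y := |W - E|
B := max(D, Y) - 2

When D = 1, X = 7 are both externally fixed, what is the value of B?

-1

The joint intervention fixes D = 1, X = 7, removing each variable's own equation.
E = 2W + 2  [with W=-3]  = -4
Y = |W - E|  [with W=-3, E=-4]  = 1
B = max(D, Y) - 2  [with D=1, Y=1]  = -1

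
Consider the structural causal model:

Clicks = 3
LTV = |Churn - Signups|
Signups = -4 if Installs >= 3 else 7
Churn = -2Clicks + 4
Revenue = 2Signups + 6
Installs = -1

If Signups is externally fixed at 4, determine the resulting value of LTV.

The intervention breaks the incoming arrows to Signups: Signups = -4 if Installs >= 3 else 7 no longer applies, and Signups = 4.
Churn = -2Clicks + 4  [with Clicks=3]  = -2
LTV = |Churn - Signups|  [with Churn=-2, Signups=4]  = 6

6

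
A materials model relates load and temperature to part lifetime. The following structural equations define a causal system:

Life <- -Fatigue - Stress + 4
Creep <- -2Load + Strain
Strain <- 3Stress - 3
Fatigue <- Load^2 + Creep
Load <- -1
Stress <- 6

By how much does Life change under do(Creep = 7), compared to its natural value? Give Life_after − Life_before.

10

Under do(Creep=7), the mechanism Creep <- -2Load + Strain is discarded; Creep is fixed at 7.
Fatigue = Load^2 + Creep  [with Load=-1, Creep=7]  = 8
Life = -Fatigue - Stress + 4  [with Fatigue=8, Stress=6]  = -10
Without intervention: Strain = 3Stress - 3  [with Stress=6]  = 15; Creep = -2Load + Strain  [with Load=-1, Strain=15]  = 17; Fatigue = Load^2 + Creep  [with Load=-1, Creep=17]  = 18; Life = -Fatigue - Stress + 4  [with Fatigue=18, Stress=6]  = -20.
Change = -10 − (-20) = 10.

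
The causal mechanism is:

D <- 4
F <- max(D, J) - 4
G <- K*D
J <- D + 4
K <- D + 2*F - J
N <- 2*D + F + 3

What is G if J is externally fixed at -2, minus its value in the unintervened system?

8

Under do(J=-2), the mechanism J <- D + 4 is discarded; J is fixed at -2.
F = max(D, J) - 4  [with D=4, J=-2]  = 0
K = D + 2*F - J  [with D=4, F=0, J=-2]  = 6
G = K*D  [with K=6, D=4]  = 24
Without intervention: J = D + 4  [with D=4]  = 8; F = max(D, J) - 4  [with D=4, J=8]  = 4; K = D + 2*F - J  [with D=4, F=4, J=8]  = 4; G = K*D  [with K=4, D=4]  = 16.
Change = 24 − 16 = 8.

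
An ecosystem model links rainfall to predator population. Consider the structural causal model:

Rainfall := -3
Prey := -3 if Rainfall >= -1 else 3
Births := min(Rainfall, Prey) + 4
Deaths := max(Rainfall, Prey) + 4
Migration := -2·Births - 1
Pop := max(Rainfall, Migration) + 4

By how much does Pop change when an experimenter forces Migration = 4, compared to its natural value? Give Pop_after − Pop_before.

The intervention breaks the incoming arrows to Migration: Migration := -2·Births - 1 no longer applies, and Migration = 4.
Pop = max(Rainfall, Migration) + 4  [with Rainfall=-3, Migration=4]  = 8
Without intervention: Prey = -3 if Rainfall >= -1 else 3  [with Rainfall=-3]  = 3; Births = min(Rainfall, Prey) + 4  [with Rainfall=-3, Prey=3]  = 1; Migration = -2·Births - 1  [with Births=1]  = -3; Pop = max(Rainfall, Migration) + 4  [with Rainfall=-3, Migration=-3]  = 1.
Change = 8 − 1 = 7.

7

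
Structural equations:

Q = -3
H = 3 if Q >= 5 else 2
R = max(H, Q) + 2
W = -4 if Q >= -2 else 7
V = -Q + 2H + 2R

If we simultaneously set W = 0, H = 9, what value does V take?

The joint intervention fixes W = 0, H = 9, removing each variable's own equation.
R = max(H, Q) + 2  [with H=9, Q=-3]  = 11
V = -Q + 2H + 2R  [with Q=-3, H=9, R=11]  = 43

43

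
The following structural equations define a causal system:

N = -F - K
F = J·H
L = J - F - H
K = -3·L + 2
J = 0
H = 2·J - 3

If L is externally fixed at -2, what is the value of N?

Under do(L=-2), the mechanism L = J - F - H is discarded; L is fixed at -2.
H = 2·J - 3  [with J=0]  = -3
F = J·H  [with J=0, H=-3]  = 0
K = -3·L + 2  [with L=-2]  = 8
N = -F - K  [with F=0, K=8]  = -8

-8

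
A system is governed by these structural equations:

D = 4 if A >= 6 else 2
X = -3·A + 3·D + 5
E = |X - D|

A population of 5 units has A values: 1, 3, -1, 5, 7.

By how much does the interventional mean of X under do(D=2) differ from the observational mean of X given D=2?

Under do(D=2), D's equation is replaced by D=2 for every unit. Per-unit X: 8, 2, 14, -4, -10. Mean = 2.
E[X|D=2] averages over only the 4 units with D=2 (A = 1, 3, -1, 5): X = 8, 2, 14, -4, mean 5.
Difference = 2 − 5 = -3.

-3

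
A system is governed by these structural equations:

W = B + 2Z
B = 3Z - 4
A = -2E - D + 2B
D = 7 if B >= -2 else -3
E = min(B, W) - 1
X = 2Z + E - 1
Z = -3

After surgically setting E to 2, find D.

-3

Under do(E=2), the mechanism E = min(B, W) - 1 is discarded; E is fixed at 2.
Since D is not a descendant of the intervened variable, it is unaffected.
B = 3Z - 4  [with Z=-3]  = -13
D = 7 if B >= -2 else -3  [with B=-13]  = -3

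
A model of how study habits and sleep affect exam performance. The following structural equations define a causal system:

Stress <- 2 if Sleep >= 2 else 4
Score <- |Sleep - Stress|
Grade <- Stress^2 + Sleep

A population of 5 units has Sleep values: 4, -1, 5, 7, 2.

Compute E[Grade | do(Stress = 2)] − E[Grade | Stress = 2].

Every unit gets Stress=2 under the intervention. Grade values become 8, 3, 9, 11, 6; E[Grade|do(Stress=2)] = 7.4.
E[Grade|Stress=2] averages over only the 4 units with Stress=2 (Sleep = 4, 5, 7, 2): Grade = 8, 9, 11, 6, mean 8.5.
Difference = 7.4 − 8.5 = -1.1.

-1.1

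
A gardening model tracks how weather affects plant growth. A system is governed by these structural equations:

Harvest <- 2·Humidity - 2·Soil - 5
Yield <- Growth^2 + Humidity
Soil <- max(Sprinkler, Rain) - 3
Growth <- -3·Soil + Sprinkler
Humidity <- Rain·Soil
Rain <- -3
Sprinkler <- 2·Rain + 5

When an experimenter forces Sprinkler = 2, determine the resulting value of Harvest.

3

Under do(Sprinkler=2), the mechanism Sprinkler <- 2·Rain + 5 is discarded; Sprinkler is fixed at 2.
Soil = max(Sprinkler, Rain) - 3  [with Sprinkler=2, Rain=-3]  = -1
Humidity = Rain·Soil  [with Rain=-3, Soil=-1]  = 3
Harvest = 2·Humidity - 2·Soil - 5  [with Humidity=3, Soil=-1]  = 3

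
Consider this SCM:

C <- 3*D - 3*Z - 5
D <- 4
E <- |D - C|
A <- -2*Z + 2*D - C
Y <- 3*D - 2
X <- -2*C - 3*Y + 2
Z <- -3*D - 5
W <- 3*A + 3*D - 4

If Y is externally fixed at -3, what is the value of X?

-105

Intervening sets Y = -3 and removes its equation (Y <- 3*D - 2).
Z = -3*D - 5  [with D=4]  = -17
C = 3*D - 3*Z - 5  [with D=4, Z=-17]  = 58
X = -2*C - 3*Y + 2  [with C=58, Y=-3]  = -105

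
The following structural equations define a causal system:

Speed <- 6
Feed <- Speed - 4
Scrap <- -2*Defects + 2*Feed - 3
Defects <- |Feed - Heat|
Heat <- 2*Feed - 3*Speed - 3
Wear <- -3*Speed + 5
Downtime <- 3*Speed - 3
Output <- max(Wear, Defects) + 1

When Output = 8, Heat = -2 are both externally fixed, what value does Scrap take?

Setting Output = 8, Heat = -2 by intervention discards those variables' equations.
Feed = Speed - 4  [with Speed=6]  = 2
Defects = |Feed - Heat|  [with Feed=2, Heat=-2]  = 4
Scrap = -2*Defects + 2*Feed - 3  [with Defects=4, Feed=2]  = -7

-7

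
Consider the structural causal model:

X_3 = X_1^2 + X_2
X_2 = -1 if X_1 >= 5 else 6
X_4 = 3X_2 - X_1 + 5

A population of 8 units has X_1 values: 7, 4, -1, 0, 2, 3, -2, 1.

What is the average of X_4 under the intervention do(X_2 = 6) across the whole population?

21.25

do(X_2=6) breaks X_2's dependence on X_1. With X_2=6 fixed, X_4 across the units is 16, 19, 24, 23, 21, 20, 25, 22, mean 21.25.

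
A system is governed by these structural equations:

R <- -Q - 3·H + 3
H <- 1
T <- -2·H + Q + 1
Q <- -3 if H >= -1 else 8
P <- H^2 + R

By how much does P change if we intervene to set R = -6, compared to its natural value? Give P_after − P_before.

do(R=-6) replaces the equation R <- -Q - 3·H + 3 with the constant R = -6.
P = H^2 + R  [with H=1, R=-6]  = -5
Without intervention: Q = -3 if H >= -1 else 8  [with H=1]  = -3; R = -Q - 3·H + 3  [with Q=-3, H=1]  = 3; P = H^2 + R  [with H=1, R=3]  = 4.
Change = -5 − 4 = -9.

-9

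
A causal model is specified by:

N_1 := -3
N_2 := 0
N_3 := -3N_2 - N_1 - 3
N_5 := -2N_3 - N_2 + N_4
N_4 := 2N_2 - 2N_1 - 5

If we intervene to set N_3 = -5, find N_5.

11

do(N_3=-5) replaces the equation N_3 := -3N_2 - N_1 - 3 with the constant N_3 = -5.
N_4 = 2N_2 - 2N_1 - 5  [with N_2=0, N_1=-3]  = 1
N_5 = -2N_3 - N_2 + N_4  [with N_3=-5, N_2=0, N_4=1]  = 11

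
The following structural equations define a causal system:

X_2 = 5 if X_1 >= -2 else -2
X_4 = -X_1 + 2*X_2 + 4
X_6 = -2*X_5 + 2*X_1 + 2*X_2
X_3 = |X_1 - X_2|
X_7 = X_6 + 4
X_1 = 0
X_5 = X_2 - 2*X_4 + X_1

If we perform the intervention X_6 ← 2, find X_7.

Intervening sets X_6 = 2 and removes its equation (X_6 = -2*X_5 + 2*X_1 + 2*X_2).
X_7 = X_6 + 4  [with X_6=2]  = 6

6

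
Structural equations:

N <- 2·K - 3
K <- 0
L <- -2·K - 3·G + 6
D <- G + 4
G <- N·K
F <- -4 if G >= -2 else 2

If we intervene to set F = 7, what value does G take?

0

do(F=7) replaces the equation F <- -4 if G >= -2 else 2 with the constant F = 7.
G is not downstream of the intervention, so its value is determined by the original equations.
N = 2·K - 3  [with K=0]  = -3
G = N·K  [with N=-3, K=0]  = 0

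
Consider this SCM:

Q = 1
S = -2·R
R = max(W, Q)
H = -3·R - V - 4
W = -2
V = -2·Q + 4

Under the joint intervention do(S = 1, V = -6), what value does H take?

-1

Setting S = 1, V = -6 by intervention discards those variables' equations.
R = max(W, Q)  [with W=-2, Q=1]  = 1
H = -3·R - V - 4  [with R=1, V=-6]  = -1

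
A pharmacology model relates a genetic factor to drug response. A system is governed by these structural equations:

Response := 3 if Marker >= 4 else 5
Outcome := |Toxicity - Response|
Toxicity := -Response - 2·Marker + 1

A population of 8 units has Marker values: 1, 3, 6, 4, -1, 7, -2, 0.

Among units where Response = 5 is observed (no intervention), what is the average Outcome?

Conditioning on Response=5 selects the 5 unit(s) with Marker ∈ {1, 3, -1, -2, 0}. Their Outcome values: 11, 15, 7, 5, 9. Mean = 9.4.

9.4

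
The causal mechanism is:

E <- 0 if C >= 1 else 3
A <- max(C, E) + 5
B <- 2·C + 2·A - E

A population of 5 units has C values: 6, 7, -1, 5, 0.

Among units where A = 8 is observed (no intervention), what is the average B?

Conditioning on A=8 selects the 2 unit(s) with C ∈ {-1, 0}. Their B values: 11, 13. Mean = 12.

12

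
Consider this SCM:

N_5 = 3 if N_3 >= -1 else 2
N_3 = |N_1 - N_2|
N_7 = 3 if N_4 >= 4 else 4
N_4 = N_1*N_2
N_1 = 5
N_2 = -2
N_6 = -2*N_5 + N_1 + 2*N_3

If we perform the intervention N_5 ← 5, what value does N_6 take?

9

The intervention breaks the incoming arrows to N_5: N_5 = 3 if N_3 >= -1 else 2 no longer applies, and N_5 = 5.
N_3 = |N_1 - N_2|  [with N_1=5, N_2=-2]  = 7
N_6 = -2*N_5 + N_1 + 2*N_3  [with N_5=5, N_1=5, N_3=7]  = 9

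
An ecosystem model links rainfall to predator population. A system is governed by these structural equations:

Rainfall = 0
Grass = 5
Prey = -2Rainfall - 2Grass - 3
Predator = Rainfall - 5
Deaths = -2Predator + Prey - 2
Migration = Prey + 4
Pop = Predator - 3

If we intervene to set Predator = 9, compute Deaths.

Intervening sets Predator = 9 and removes its equation (Predator = Rainfall - 5).
Prey = -2Rainfall - 2Grass - 3  [with Rainfall=0, Grass=5]  = -13
Deaths = -2Predator + Prey - 2  [with Predator=9, Prey=-13]  = -33

-33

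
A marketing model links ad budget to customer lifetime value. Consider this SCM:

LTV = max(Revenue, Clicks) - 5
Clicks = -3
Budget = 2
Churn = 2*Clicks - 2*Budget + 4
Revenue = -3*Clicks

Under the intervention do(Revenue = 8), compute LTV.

3

Intervening sets Revenue = 8 and removes its equation (Revenue = -3*Clicks).
LTV = max(Revenue, Clicks) - 5  [with Revenue=8, Clicks=-3]  = 3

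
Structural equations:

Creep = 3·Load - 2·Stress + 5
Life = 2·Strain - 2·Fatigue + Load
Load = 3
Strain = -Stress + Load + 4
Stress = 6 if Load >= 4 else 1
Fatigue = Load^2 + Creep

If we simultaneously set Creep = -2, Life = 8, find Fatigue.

7

Setting Creep = -2, Life = 8 by intervention discards those variables' equations.
Fatigue = Load^2 + Creep  [with Load=3, Creep=-2]  = 7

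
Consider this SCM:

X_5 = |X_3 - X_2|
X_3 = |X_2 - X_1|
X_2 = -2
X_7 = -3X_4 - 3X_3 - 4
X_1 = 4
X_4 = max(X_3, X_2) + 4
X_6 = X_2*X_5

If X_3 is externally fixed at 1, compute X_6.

-6

The intervention breaks the incoming arrows to X_3: X_3 = |X_2 - X_1| no longer applies, and X_3 = 1.
X_5 = |X_3 - X_2|  [with X_3=1, X_2=-2]  = 3
X_6 = X_2*X_5  [with X_2=-2, X_5=3]  = -6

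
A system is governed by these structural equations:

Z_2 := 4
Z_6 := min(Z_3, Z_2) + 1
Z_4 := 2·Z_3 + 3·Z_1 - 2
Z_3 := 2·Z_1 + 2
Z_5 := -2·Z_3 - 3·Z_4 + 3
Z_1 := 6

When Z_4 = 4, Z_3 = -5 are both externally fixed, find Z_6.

-4

The joint intervention fixes Z_4 = 4, Z_3 = -5, removing each variable's own equation.
Z_6 = min(Z_3, Z_2) + 1  [with Z_3=-5, Z_2=4]  = -4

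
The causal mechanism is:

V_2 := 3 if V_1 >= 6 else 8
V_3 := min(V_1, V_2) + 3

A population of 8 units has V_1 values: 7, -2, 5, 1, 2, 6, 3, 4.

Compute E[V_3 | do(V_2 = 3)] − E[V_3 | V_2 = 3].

The intervention sets V_2=3 in all 8 units regardless of V_1. Recomputing V_3 per unit gives 6, 1, 6, 4, 5, 6, 6, 6; average 5.
E[V_3|V_2=3] averages over only the 2 units with V_2=3 (V_1 = 7, 6): V_3 = 6, 6, mean 6.
Difference = 5 − 6 = -1.

-1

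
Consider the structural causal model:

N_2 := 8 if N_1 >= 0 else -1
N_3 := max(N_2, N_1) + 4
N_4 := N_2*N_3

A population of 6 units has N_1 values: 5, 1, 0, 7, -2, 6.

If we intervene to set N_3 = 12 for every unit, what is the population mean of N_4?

78

Under do(N_3=12), N_3's equation is replaced by N_3=12 for every unit. Per-unit N_4: 96, 96, 96, 96, -12, 96. Mean = 78.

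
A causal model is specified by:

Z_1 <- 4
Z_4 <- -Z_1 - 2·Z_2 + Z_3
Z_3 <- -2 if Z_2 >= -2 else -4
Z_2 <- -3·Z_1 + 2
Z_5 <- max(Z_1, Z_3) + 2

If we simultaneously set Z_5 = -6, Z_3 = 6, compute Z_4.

22

Under do(Z_5 = -6, Z_3 = 6), each intervened variable's structural equation is replaced by its fixed value.
Z_2 = -3·Z_1 + 2  [with Z_1=4]  = -10
Z_4 = -Z_1 - 2·Z_2 + Z_3  [with Z_1=4, Z_2=-10, Z_3=6]  = 22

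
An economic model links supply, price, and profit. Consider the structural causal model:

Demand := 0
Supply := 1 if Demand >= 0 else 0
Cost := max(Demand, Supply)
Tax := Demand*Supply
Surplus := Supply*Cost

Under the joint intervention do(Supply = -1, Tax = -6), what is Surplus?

0

Setting Supply = -1, Tax = -6 by intervention discards those variables' equations.
Cost = max(Demand, Supply)  [with Demand=0, Supply=-1]  = 0
Surplus = Supply*Cost  [with Supply=-1, Cost=0]  = 0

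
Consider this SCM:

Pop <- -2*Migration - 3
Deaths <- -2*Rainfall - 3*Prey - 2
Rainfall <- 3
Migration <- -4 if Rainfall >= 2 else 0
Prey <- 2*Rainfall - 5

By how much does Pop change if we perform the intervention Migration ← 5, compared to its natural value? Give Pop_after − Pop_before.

-18

Intervening sets Migration = 5 and removes its equation (Migration <- -4 if Rainfall >= 2 else 0).
Pop = -2*Migration - 3  [with Migration=5]  = -13
Without intervention: Migration = -4 if Rainfall >= 2 else 0  [with Rainfall=3]  = -4; Pop = -2*Migration - 3  [with Migration=-4]  = 5.
Change = -13 − 5 = -18.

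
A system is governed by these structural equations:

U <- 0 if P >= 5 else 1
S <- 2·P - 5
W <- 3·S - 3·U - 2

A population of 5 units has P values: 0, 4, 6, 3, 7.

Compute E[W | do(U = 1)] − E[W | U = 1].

10

Under do(U=1), U's equation is replaced by U=1 for every unit. Per-unit W: -20, 4, 16, -2, 22. Mean = 4.
Conditioning on U=1 selects the 3 unit(s) with P ∈ {0, 4, 3}. Their W values: -20, 4, -2. Mean = -6.
Difference = 4 − (-6) = 10.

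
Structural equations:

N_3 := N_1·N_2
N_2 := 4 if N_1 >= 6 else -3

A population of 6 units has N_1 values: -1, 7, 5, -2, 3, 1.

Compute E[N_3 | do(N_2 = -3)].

-6.5

The intervention sets N_2=-3 in all 6 units regardless of N_1. Recomputing N_3 per unit gives 3, -21, -15, 6, -9, -3; average -6.5.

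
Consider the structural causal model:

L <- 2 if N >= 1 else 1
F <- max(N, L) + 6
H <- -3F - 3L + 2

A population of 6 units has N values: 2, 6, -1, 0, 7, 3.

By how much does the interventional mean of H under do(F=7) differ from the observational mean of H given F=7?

The intervention sets F=7 in all 6 units regardless of N. Recomputing H per unit gives -25, -25, -22, -22, -25, -25; average -24.
E[H|F=7] averages over only the 2 units with F=7 (N = -1, 0): H = -22, -22, mean -22.
Difference = -24 − (-22) = -2.

-2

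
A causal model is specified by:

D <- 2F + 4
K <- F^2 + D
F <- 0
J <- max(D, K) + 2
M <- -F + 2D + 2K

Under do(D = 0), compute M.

0

Under do(D=0), the mechanism D <- 2F + 4 is discarded; D is fixed at 0.
K = F^2 + D  [with F=0, D=0]  = 0
M = -F + 2D + 2K  [with F=0, D=0, K=0]  = 0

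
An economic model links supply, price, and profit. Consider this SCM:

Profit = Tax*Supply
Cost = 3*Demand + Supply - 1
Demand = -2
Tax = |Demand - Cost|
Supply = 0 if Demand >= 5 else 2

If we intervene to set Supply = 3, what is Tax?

2

Under do(Supply=3), the mechanism Supply = 0 if Demand >= 5 else 2 is discarded; Supply is fixed at 3.
Cost = 3*Demand + Supply - 1  [with Demand=-2, Supply=3]  = -4
Tax = |Demand - Cost|  [with Demand=-2, Cost=-4]  = 2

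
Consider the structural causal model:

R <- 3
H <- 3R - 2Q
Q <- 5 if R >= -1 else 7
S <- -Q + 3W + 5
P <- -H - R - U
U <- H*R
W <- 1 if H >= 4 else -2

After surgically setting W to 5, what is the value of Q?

The intervention breaks the incoming arrows to W: W <- 1 if H >= 4 else -2 no longer applies, and W = 5.
Since Q is not a descendant of the intervened variable, it is unaffected.
Q = 5 if R >= -1 else 7  [with R=3]  = 5

5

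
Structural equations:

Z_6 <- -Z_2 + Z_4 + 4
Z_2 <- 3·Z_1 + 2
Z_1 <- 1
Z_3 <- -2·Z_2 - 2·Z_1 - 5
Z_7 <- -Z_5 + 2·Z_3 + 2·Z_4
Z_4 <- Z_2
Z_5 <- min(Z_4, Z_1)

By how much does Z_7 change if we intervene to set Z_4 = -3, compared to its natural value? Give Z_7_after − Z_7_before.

-12

The intervention breaks the incoming arrows to Z_4: Z_4 <- Z_2 no longer applies, and Z_4 = -3.
Z_2 = 3·Z_1 + 2  [with Z_1=1]  = 5
Z_3 = -2·Z_2 - 2·Z_1 - 5  [with Z_2=5, Z_1=1]  = -17
Z_5 = min(Z_4, Z_1)  [with Z_4=-3, Z_1=1]  = -3
Z_7 = -Z_5 + 2·Z_3 + 2·Z_4  [with Z_5=-3, Z_3=-17, Z_4=-3]  = -37
Without intervention: Z_2 = 3·Z_1 + 2  [with Z_1=1]  = 5; Z_3 = -2·Z_2 - 2·Z_1 - 5  [with Z_2=5, Z_1=1]  = -17; Z_4 = Z_2  [with Z_2=5]  = 5; Z_5 = min(Z_4, Z_1)  [with Z_4=5, Z_1=1]  = 1; Z_7 = -Z_5 + 2·Z_3 + 2·Z_4  [with Z_5=1, Z_3=-17, Z_4=5]  = -25.
Change = -37 − (-25) = -12.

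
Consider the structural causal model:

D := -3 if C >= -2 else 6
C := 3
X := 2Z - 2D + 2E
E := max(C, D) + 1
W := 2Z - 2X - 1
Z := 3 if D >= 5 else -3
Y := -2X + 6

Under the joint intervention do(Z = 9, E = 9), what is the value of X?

Setting Z = 9, E = 9 by intervention discards those variables' equations.
D = -3 if C >= -2 else 6  [with C=3]  = -3
X = 2Z - 2D + 2E  [with Z=9, D=-3, E=9]  = 42

42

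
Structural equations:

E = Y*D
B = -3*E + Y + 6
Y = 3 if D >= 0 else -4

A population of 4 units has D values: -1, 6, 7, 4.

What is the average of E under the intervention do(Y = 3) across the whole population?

12

Every unit gets Y=3 under the intervention. E values become -3, 18, 21, 12; E[E|do(Y=3)] = 12.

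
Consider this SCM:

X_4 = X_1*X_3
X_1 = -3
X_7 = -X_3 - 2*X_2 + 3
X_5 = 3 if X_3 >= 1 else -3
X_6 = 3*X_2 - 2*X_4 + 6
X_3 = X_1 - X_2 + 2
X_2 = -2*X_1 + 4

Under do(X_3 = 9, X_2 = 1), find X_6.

63

Setting X_3 = 9, X_2 = 1 by intervention discards those variables' equations.
X_4 = X_1*X_3  [with X_1=-3, X_3=9]  = -27
X_6 = 3*X_2 - 2*X_4 + 6  [with X_2=1, X_4=-27]  = 63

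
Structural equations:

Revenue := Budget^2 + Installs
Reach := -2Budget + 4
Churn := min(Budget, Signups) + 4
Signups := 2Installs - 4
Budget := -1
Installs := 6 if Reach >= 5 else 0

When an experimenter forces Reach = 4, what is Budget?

-1

Under do(Reach=4), the mechanism Reach := -2Budget + 4 is discarded; Reach is fixed at 4.
Budget is not downstream of the intervention, so its value is determined by the original equations.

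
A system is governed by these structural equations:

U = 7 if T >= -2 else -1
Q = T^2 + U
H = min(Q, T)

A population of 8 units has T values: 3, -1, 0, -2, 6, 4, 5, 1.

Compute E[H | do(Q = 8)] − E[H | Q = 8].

do(Q=8) breaks Q's dependence on T. With Q=8 fixed, H across the units is 3, -1, 0, -2, 6, 4, 5, 1, mean 2.
Observing Q=8 restricts to units where Q's equation naturally yields 8: T ∈ {-1, 1}. In that subpopulation H = -1, 1, mean 0.
Difference = 2 − 0 = 2.

2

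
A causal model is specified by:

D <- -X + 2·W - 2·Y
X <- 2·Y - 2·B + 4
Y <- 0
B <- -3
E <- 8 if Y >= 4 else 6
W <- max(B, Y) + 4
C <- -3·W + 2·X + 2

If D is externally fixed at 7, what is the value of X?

10

Under do(D=7), the mechanism D <- -X + 2·W - 2·Y is discarded; D is fixed at 7.
Since X is not a descendant of the intervened variable, it is unaffected.
X = 2·Y - 2·B + 4  [with Y=0, B=-3]  = 10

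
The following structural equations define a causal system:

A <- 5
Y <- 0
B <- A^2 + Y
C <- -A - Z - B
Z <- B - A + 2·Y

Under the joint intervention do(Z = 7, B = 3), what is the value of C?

-15

The joint intervention fixes Z = 7, B = 3, removing each variable's own equation.
C = -A - Z - B  [with A=5, Z=7, B=3]  = -15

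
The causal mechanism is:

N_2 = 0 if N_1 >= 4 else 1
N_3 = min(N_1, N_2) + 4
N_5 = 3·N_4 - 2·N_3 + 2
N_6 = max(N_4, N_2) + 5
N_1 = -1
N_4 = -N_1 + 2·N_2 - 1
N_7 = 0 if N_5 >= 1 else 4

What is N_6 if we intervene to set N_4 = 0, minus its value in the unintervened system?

Under do(N_4=0), the mechanism N_4 = -N_1 + 2·N_2 - 1 is discarded; N_4 is fixed at 0.
N_2 = 0 if N_1 >= 4 else 1  [with N_1=-1]  = 1
N_6 = max(N_4, N_2) + 5  [with N_4=0, N_2=1]  = 6
Without intervention: N_2 = 0 if N_1 >= 4 else 1  [with N_1=-1]  = 1; N_4 = -N_1 + 2·N_2 - 1  [with N_1=-1, N_2=1]  = 2; N_6 = max(N_4, N_2) + 5  [with N_4=2, N_2=1]  = 7.
Change = 6 − 7 = -1.

-1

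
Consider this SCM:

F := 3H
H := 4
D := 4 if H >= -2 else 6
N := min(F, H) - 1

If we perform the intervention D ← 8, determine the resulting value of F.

The intervention breaks the incoming arrows to D: D := 4 if H >= -2 else 6 no longer applies, and D = 8.
Since F is not a descendant of the intervened variable, it is unaffected.
F = 3H  [with H=4]  = 12

12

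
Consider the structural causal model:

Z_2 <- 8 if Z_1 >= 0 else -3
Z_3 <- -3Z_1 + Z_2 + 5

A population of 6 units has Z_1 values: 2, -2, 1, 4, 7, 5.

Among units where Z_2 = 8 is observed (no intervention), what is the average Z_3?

Conditioning on Z_2=8 selects the 5 unit(s) with Z_1 ∈ {2, 1, 4, 7, 5}. Their Z_3 values: 7, 10, 1, -8, -2. Mean = 1.6.

1.6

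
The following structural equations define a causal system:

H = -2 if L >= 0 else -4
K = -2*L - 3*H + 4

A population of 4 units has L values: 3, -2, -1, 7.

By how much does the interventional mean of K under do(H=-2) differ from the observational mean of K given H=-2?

6.5

The intervention sets H=-2 in all 4 units regardless of L. Recomputing K per unit gives 4, 14, 12, -4; average 6.5.
Conditioning on H=-2 selects the 2 unit(s) with L ∈ {3, 7}. Their K values: 4, -4. Mean = 0.
Difference = 6.5 − 0 = 6.5.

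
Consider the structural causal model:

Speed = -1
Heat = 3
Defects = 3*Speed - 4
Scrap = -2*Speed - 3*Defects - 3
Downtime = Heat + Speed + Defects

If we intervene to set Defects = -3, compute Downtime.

do(Defects=-3) replaces the equation Defects = 3*Speed - 4 with the constant Defects = -3.
Downtime = Heat + Speed + Defects  [with Heat=3, Speed=-1, Defects=-3]  = -1

-1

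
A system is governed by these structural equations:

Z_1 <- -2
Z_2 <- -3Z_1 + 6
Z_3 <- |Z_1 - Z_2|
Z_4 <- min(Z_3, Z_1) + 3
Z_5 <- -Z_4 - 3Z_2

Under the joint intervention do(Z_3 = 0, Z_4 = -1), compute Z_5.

Setting Z_3 = 0, Z_4 = -1 by intervention discards those variables' equations.
Z_2 = -3Z_1 + 6  [with Z_1=-2]  = 12
Z_5 = -Z_4 - 3Z_2  [with Z_4=-1, Z_2=12]  = -35

-35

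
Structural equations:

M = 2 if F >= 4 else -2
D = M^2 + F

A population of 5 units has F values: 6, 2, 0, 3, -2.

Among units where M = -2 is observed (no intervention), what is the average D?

Conditioning on M=-2 selects the 4 unit(s) with F ∈ {2, 0, 3, -2}. Their D values: 6, 4, 7, 2. Mean = 4.75.

4.75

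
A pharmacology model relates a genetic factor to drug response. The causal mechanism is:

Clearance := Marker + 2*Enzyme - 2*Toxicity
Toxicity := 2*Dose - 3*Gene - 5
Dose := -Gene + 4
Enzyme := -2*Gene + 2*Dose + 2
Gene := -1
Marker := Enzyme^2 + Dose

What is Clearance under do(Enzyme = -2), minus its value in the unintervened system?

The intervention breaks the incoming arrows to Enzyme: Enzyme := -2*Gene + 2*Dose + 2 no longer applies, and Enzyme = -2.
Dose = -Gene + 4  [with Gene=-1]  = 5
Marker = Enzyme^2 + Dose  [with Enzyme=-2, Dose=5]  = 9
Toxicity = 2*Dose - 3*Gene - 5  [with Dose=5, Gene=-1]  = 8
Clearance = Marker + 2*Enzyme - 2*Toxicity  [with Marker=9, Enzyme=-2, Toxicity=8]  = -11
Without intervention: Dose = -Gene + 4  [with Gene=-1]  = 5; Enzyme = -2*Gene + 2*Dose + 2  [with Gene=-1, Dose=5]  = 14; Marker = Enzyme^2 + Dose  [with Enzyme=14, Dose=5]  = 201; Toxicity = 2*Dose - 3*Gene - 5  [with Dose=5, Gene=-1]  = 8; Clearance = Marker + 2*Enzyme - 2*Toxicity  [with Marker=201, Enzyme=14, Toxicity=8]  = 213.
Change = -11 − 213 = -224.

-224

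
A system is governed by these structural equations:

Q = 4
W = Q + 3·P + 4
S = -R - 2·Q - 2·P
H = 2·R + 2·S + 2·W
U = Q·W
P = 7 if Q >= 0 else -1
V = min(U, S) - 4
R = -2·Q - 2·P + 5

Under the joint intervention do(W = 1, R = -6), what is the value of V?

Under do(W = 1, R = -6), each intervened variable's structural equation is replaced by its fixed value.
P = 7 if Q >= 0 else -1  [with Q=4]  = 7
S = -R - 2·Q - 2·P  [with R=-6, Q=4, P=7]  = -16
U = Q·W  [with Q=4, W=1]  = 4
V = min(U, S) - 4  [with U=4, S=-16]  = -20

-20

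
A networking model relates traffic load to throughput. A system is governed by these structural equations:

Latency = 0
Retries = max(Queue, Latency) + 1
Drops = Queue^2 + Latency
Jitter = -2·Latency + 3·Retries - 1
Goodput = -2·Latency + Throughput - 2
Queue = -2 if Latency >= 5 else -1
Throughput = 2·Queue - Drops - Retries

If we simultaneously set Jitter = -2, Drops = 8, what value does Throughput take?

The joint intervention fixes Jitter = -2, Drops = 8, removing each variable's own equation.
Queue = -2 if Latency >= 5 else -1  [with Latency=0]  = -1
Retries = max(Queue, Latency) + 1  [with Queue=-1, Latency=0]  = 1
Throughput = 2·Queue - Drops - Retries  [with Queue=-1, Drops=8, Retries=1]  = -11

-11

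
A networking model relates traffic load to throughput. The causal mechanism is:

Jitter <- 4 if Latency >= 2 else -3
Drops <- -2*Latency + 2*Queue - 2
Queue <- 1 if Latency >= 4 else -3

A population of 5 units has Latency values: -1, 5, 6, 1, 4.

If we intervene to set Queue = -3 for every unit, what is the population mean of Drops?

The intervention sets Queue=-3 in all 5 units regardless of Latency. Recomputing Drops per unit gives -6, -18, -20, -10, -16; average -14.

-14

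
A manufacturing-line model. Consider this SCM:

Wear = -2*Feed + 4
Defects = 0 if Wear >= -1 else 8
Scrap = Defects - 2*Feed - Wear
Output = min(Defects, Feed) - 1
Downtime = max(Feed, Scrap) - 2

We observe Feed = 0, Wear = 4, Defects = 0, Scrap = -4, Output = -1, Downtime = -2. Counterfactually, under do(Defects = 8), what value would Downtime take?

The intervention breaks the incoming arrows to Defects: Defects = 0 if Wear >= -1 else 8 no longer applies, and Defects = 8.
Wear = -2*Feed + 4  [with Feed=0]  = 4
Scrap = Defects - 2*Feed - Wear  [with Defects=8, Feed=0, Wear=4]  = 4
Downtime = max(Feed, Scrap) - 2  [with Feed=0, Scrap=4]  = 2

2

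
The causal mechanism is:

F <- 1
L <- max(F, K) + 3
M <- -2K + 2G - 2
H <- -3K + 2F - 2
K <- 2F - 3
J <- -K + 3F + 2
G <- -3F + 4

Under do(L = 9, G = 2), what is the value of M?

4

Setting L = 9, G = 2 by intervention discards those variables' equations.
K = 2F - 3  [with F=1]  = -1
M = -2K + 2G - 2  [with K=-1, G=2]  = 4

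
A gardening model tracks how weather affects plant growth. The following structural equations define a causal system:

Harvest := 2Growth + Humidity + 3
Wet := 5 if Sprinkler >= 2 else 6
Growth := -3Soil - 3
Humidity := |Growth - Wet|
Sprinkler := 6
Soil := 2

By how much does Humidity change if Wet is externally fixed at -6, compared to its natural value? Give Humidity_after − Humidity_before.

do(Wet=-6) replaces the equation Wet := 5 if Sprinkler >= 2 else 6 with the constant Wet = -6.
Growth = -3Soil - 3  [with Soil=2]  = -9
Humidity = |Growth - Wet|  [with Growth=-9, Wet=-6]  = 3
Without intervention: Wet = 5 if Sprinkler >= 2 else 6  [with Sprinkler=6]  = 5; Growth = -3Soil - 3  [with Soil=2]  = -9; Humidity = |Growth - Wet|  [with Growth=-9, Wet=5]  = 14.
Change = 3 − 14 = -11.

-11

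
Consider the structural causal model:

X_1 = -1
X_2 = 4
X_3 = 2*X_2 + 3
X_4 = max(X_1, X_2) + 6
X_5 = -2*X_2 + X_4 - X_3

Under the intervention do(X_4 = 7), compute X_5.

-12

Intervening sets X_4 = 7 and removes its equation (X_4 = max(X_1, X_2) + 6).
X_3 = 2*X_2 + 3  [with X_2=4]  = 11
X_5 = -2*X_2 + X_4 - X_3  [with X_2=4, X_4=7, X_3=11]  = -12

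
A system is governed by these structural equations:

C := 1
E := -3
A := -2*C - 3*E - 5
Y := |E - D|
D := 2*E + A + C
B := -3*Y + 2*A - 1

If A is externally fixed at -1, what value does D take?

The intervention breaks the incoming arrows to A: A := -2*C - 3*E - 5 no longer applies, and A = -1.
D = 2*E + A + C  [with E=-3, A=-1, C=1]  = -6

-6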